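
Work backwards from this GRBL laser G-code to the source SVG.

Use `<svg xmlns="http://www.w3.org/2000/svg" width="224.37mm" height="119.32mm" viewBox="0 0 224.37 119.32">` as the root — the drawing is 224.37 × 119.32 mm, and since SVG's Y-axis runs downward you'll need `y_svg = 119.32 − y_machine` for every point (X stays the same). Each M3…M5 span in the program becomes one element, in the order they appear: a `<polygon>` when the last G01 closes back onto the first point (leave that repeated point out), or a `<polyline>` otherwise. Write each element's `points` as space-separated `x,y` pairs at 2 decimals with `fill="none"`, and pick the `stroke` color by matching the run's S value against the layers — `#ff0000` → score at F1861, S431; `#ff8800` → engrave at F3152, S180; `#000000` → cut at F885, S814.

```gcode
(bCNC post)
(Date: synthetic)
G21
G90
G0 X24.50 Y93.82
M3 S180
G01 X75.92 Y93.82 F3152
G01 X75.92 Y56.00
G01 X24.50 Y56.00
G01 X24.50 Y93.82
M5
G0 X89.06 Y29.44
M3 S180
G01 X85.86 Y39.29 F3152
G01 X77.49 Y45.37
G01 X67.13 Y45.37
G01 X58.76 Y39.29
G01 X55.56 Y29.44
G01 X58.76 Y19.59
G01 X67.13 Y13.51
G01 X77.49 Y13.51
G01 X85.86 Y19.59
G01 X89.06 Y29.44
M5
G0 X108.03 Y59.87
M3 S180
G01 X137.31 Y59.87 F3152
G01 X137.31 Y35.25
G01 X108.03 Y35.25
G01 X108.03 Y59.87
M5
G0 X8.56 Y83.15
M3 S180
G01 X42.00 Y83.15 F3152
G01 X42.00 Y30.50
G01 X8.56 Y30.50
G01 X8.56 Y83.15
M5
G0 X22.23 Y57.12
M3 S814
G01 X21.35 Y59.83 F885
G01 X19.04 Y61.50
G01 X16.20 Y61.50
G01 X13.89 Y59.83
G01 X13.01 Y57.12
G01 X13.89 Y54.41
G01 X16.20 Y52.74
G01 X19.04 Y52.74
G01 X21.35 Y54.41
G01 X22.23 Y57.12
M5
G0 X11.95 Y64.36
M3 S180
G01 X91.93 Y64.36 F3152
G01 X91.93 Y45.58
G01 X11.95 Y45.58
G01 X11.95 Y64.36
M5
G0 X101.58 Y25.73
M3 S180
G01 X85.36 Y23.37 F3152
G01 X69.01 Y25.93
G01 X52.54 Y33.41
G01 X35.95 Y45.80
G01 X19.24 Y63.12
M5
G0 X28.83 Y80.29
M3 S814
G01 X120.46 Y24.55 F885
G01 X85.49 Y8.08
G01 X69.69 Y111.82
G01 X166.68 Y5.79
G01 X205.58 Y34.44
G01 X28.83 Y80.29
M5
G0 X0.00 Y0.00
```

<svg xmlns="http://www.w3.org/2000/svg" width="224.37mm" height="119.32mm" viewBox="0 0 224.37 119.32">
  <polygon points="24.50,25.50 75.92,25.50 75.92,63.32 24.50,63.32" fill="none" stroke="#ff8800"/>
  <polygon points="89.06,89.88 85.86,80.03 77.49,73.95 67.13,73.95 58.76,80.03 55.56,89.88 58.76,99.73 67.13,105.81 77.49,105.81 85.86,99.73" fill="none" stroke="#ff8800"/>
  <polygon points="108.03,59.45 137.31,59.45 137.31,84.07 108.03,84.07" fill="none" stroke="#ff8800"/>
  <polygon points="8.56,36.17 42.00,36.17 42.00,88.82 8.56,88.82" fill="none" stroke="#ff8800"/>
  <polygon points="22.23,62.20 21.35,59.49 19.04,57.82 16.20,57.82 13.89,59.49 13.01,62.20 13.89,64.91 16.20,66.58 19.04,66.58 21.35,64.91" fill="none" stroke="#000000"/>
  <polygon points="11.95,54.96 91.93,54.96 91.93,73.74 11.95,73.74" fill="none" stroke="#ff8800"/>
  <polyline points="101.58,93.59 85.36,95.95 69.01,93.39 52.54,85.91 35.95,73.52 19.24,56.20" fill="none" stroke="#ff8800"/>
  <polygon points="28.83,39.03 120.46,94.77 85.49,111.24 69.69,7.50 166.68,113.53 205.58,84.88" fill="none" stroke="#000000"/>
</svg>

y_svg = 119.32 − y_m.

[1] S180→`#ff8800` (engrave); closed run; points: 24.50,25.50 75.92,25.50 75.92,63.32 24.50,63.32

[2] S180→`#ff8800` (engrave); closed run; points: 89.06,89.88 85.86,80.03 77.49,73.95 67.13,73.95 58.76,80.03 55.56,89.88 58.76,99.73 67.13,105.81 77.49,105.81 85.86,99.73

[3] S180→`#ff8800` (engrave); closed run; points: 108.03,59.45 137.31,59.45 137.31,84.07 108.03,84.07

[4] S180→`#ff8800` (engrave); closed run; points: 8.56,36.17 42.00,36.17 42.00,88.82 8.56,88.82

[5] S814→`#000000` (cut); closed run; points: 22.23,62.20 21.35,59.49 19.04,57.82 16.20,57.82 13.89,59.49 13.01,62.20 13.89,64.91 16.20,66.58 19.04,66.58 21.35,64.91

[6] S180→`#ff8800` (engrave); closed run; points: 11.95,54.96 91.93,54.96 91.93,73.74 11.95,73.74

[7] S180→`#ff8800` (engrave); open run; points: 101.58,93.59 85.36,95.95 69.01,93.39 52.54,85.91 35.95,73.52 19.24,56.20

[8] S814→`#000000` (cut); closed run; points: 28.83,39.03 120.46,94.77 85.49,111.24 69.69,7.50 166.68,113.53 205.58,84.88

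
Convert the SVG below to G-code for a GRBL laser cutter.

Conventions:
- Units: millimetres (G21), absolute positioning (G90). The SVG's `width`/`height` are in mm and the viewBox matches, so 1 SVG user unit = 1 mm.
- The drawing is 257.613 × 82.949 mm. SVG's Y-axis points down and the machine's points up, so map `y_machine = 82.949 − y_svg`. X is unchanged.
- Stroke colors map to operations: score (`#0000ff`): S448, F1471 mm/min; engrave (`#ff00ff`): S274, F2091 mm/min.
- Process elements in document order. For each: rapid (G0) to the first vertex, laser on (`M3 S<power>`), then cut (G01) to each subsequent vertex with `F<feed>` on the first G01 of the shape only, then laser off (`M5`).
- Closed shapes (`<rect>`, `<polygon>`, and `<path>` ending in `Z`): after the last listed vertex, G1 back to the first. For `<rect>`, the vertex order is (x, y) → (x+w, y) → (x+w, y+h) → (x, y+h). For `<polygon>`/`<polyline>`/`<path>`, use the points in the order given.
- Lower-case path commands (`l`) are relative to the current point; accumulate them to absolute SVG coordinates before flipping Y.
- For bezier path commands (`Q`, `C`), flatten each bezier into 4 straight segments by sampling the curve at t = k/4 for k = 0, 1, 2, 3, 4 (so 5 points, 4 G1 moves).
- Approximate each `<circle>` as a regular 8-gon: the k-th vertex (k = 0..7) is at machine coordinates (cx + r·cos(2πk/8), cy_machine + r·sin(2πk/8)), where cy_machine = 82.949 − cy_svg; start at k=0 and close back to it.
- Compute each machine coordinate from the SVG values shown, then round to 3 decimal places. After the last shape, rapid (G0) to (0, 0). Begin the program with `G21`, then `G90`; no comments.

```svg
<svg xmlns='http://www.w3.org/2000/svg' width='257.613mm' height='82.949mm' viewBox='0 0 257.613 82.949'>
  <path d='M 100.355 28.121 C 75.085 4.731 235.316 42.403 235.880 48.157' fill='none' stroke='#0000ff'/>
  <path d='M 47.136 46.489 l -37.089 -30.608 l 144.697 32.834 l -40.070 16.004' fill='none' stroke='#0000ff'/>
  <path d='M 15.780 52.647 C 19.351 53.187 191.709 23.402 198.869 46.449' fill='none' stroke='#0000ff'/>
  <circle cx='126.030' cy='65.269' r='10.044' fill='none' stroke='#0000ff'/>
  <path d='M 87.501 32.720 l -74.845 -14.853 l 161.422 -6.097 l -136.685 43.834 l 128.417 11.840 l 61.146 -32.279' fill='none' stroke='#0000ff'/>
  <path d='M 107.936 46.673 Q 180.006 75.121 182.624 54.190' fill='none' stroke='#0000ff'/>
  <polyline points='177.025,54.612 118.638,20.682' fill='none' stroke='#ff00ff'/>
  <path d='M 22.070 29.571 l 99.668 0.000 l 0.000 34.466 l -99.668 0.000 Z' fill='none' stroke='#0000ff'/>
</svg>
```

G21
G90
G0 X100.355 Y54.828
M3 S448
G01 X110.791 Y62.374 F1471
G01 X158.430 Y55.739
G01 X210.913 Y43.639
G01 X235.880 Y34.792
M5
G0 X47.136 Y36.460
M3 S448
G01 X10.047 Y67.068 F1471
G01 X154.744 Y34.234
G01 X114.674 Y18.230
M5
G0 X15.780 Y30.302
M3 S448
G01 X44.887 Y34.284 F1471
G01 X105.979 Y41.841
G01 X167.743 Y45.179
G01 X198.869 Y36.500
M5
G0 X136.074 Y17.680
M3 S448
G01 X133.132 Y24.782 F1471
G01 X126.030 Y27.724
G01 X118.928 Y24.782
G01 X115.986 Y17.680
G01 X118.928 Y10.578
G01 X126.030 Y7.636
G01 X133.132 Y10.578
G01 X136.074 Y17.680
M5
G0 X87.501 Y50.229
M3 S448
G01 X12.656 Y65.082 F1471
G01 X174.078 Y71.179
G01 X37.393 Y27.345
G01 X165.810 Y15.505
G01 X226.956 Y47.784
M5
G0 X107.936 Y36.276
M3 S448
G01 X139.630 Y25.138 F1471
G01 X162.643 Y20.173
G01 X176.974 Y21.380
G01 X182.624 Y28.759
M5
G0 X177.025 Y28.337
M3 S274
G01 X118.638 Y62.267 F2091
M5
G0 X22.070 Y53.378
M3 S448
G01 X121.738 Y53.378 F1471
G01 X121.738 Y18.912
G01 X22.070 Y18.912
G01 X22.070 Y53.378
M5
G0 X0.000 Y0.000

viewBox `0 0 257.613 82.949` with mm width/height → 1 unit = 1 mm. Flip: y_m = 82.949 − y_svg.

**Shape 1** — `<path>` cubic bezier, stroke `#0000ff` → score (S448, F1471). Control points (SVG): P0=(100.355,28.121), P1=(75.085,4.731), P2=(235.316,42.403), P3=(235.880,48.157); sampled at t=k/4. Machine vertices: (100.355,54.828) → (110.791,62.374) → (158.430,55.739) → (210.913,43.639) → (235.880,34.792). Open path.

**Shape 2** — `<path>` open polyline, stroke `#0000ff` → score (S448, F1471). Machine vertices: (47.136,36.460) → (10.047,67.068) → (154.744,34.234) → (114.674,18.230). Open path.

**Shape 3** — `<path>` cubic bezier, stroke `#0000ff` → score (S448, F1471). Control points (SVG): P0=(15.780,52.647), P1=(19.351,53.187), P2=(191.709,23.402), P3=(198.869,46.449); sampled at t=k/4. Machine vertices: (15.780,30.302) → (44.887,34.284) → (105.979,41.841) → (167.743,45.179) → (198.869,36.500). Open path.

**Shape 4** — `<circle>` circle, stroke `#0000ff` → score (S448, F1471). Machine vertices: (136.074,17.680) → (133.132,24.782) → (126.030,27.724) → (118.928,24.782) → (115.986,17.680) → (118.928,10.578) → (126.030,7.636) → (133.132,10.578) → (136.074,17.680). Closed: final G1 returns to the first vertex.

**Shape 5** — `<path>` open polyline, stroke `#0000ff` → score (S448, F1471). Machine vertices: (87.501,50.229) → (12.656,65.082) → (174.078,71.179) → (37.393,27.345) → (165.810,15.505) → (226.956,47.784). Open path.

**Shape 6** — `<path>` quadratic bezier, stroke `#0000ff` → score (S448, F1471). Control points (SVG): P0=(107.936,46.673), P1=(180.006,75.121), P2=(182.624,54.190); sampled at t=k/4. Machine vertices: (107.936,36.276) → (139.630,25.138) → (162.643,20.173) → (176.974,21.380) → (182.624,28.759). Open path.

**Shape 7** — `<polyline>` line segment, stroke `#ff00ff` → engrave (S274, F2091). Machine vertices: (177.025,28.337) → (118.638,62.267). Open path.

**Shape 8** — `<path>` rectangle, stroke `#0000ff` → score (S448, F1471). Machine vertices: (22.070,53.378) → (121.738,53.378) → (121.738,18.912) → (22.070,18.912) → (22.070,53.378). Closed: final G1 returns to the first vertex.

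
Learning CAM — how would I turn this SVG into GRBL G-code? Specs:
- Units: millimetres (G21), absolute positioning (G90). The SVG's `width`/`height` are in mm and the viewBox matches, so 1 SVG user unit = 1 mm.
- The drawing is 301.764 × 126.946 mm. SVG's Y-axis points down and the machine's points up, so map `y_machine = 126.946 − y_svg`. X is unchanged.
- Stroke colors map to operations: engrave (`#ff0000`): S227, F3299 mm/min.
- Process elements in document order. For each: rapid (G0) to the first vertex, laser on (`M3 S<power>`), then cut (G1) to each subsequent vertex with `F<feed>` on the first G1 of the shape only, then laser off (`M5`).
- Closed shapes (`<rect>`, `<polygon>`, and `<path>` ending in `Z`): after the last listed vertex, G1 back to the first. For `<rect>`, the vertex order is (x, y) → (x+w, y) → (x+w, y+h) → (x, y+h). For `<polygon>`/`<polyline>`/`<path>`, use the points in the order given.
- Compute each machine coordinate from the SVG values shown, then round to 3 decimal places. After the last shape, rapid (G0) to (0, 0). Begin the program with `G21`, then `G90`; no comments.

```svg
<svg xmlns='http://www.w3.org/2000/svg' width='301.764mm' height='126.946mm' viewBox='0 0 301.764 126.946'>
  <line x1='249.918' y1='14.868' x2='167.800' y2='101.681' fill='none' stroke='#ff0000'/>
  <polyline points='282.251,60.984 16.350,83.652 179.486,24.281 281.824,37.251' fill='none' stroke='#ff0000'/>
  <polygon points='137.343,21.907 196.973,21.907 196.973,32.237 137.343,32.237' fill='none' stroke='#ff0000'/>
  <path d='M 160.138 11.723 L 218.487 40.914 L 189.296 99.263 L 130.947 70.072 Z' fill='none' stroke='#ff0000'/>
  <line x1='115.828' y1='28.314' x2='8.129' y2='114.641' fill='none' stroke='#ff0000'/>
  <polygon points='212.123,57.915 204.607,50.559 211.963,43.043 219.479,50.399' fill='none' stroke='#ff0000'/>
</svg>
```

viewBox `0 0 301.764 126.946` with mm width/height → 1 unit = 1 mm. Flip: y_m = 126.946 − y_svg.

**Shape 1** — `<line>` line segment, stroke `#ff0000` → engrave (S227, F3299). Machine vertices: (249.918,112.078) → (167.800,25.265). Open path.

**Shape 2** — `<polyline>` open polyline, stroke `#ff0000` → engrave (S227, F3299). Machine vertices: (282.251,65.962) → (16.350,43.294) → (179.486,102.665) → (281.824,89.695). Open path.

**Shape 3** — `<polygon>` rectangle, stroke `#ff0000` → engrave (S227, F3299). Machine vertices: (137.343,105.039) → (196.973,105.039) → (196.973,94.709) → (137.343,94.709) → (137.343,105.039). Closed: final G1 returns to the first vertex.

**Shape 4** — `<path>` regular polygon, stroke `#ff0000` → engrave (S227, F3299). Machine vertices: (160.138,115.223) → (218.487,86.032) → (189.296,27.683) → (130.947,56.874) → (160.138,115.223). Closed: final G1 returns to the first vertex.

**Shape 5** — `<line>` line segment, stroke `#ff0000` → engrave (S227, F3299). Machine vertices: (115.828,98.632) → (8.129,12.305). Open path.

**Shape 6** — `<polygon>` regular polygon, stroke `#ff0000` → engrave (S227, F3299). Machine vertices: (212.123,69.031) → (204.607,76.387) → (211.963,83.903) → (219.479,76.547) → (212.123,69.031). Closed: final G1 returns to the first vertex.

G21
G90
G0 X249.918 Y112.078
M3 S227
G1 X167.800 Y25.265 F3299
M5
G0 X282.251 Y65.962
M3 S227
G1 X16.350 Y43.294 F3299
G1 X179.486 Y102.665
G1 X281.824 Y89.695
M5
G0 X137.343 Y105.039
M3 S227
G1 X196.973 Y105.039 F3299
G1 X196.973 Y94.709
G1 X137.343 Y94.709
G1 X137.343 Y105.039
M5
G0 X160.138 Y115.223
M3 S227
G1 X218.487 Y86.032 F3299
G1 X189.296 Y27.683
G1 X130.947 Y56.874
G1 X160.138 Y115.223
M5
G0 X115.828 Y98.632
M3 S227
G1 X8.129 Y12.305 F3299
M5
G0 X212.123 Y69.031
M3 S227
G1 X204.607 Y76.387 F3299
G1 X211.963 Y83.903
G1 X219.479 Y76.547
G1 X212.123 Y69.031
M5
G0 X0.000 Y0.000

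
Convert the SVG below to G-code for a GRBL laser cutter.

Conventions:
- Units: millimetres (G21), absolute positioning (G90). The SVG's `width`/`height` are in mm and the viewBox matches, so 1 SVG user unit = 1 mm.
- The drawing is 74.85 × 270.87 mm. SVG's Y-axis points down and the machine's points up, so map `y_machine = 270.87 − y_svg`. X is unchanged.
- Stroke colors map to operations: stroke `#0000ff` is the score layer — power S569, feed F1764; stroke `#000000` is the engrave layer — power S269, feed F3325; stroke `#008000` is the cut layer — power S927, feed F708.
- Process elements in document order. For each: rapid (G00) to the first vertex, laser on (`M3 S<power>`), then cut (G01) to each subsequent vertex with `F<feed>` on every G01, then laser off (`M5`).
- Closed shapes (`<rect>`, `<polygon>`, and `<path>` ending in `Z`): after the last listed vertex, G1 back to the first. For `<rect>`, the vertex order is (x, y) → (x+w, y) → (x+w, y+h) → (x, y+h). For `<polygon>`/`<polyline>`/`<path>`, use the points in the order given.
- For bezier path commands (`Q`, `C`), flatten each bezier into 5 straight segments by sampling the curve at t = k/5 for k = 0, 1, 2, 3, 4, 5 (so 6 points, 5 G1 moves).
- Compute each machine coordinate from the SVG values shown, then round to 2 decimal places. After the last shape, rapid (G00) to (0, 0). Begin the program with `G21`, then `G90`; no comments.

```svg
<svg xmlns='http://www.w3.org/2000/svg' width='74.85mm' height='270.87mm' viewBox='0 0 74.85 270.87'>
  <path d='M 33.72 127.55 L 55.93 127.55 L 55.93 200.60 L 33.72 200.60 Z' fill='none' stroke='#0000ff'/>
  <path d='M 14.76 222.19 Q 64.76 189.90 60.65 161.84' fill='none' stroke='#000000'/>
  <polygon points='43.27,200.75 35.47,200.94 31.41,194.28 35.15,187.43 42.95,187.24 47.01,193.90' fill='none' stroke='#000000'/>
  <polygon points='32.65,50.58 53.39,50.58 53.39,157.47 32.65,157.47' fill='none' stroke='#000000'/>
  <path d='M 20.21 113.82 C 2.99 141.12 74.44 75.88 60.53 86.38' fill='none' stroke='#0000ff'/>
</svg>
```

1 u = 1 mm; y_m = 270.87 − y.

[1] `<path>` rectangle, #0000ff→score S569 F1764: (33.72,143.32) → (55.93,143.32) → (55.93,70.27) → (33.72,70.27) → (33.72,143.32) (closed)

[2] `<path>` quadratic bezier, #000000→engrave S269 F3325: (14.76,48.68) → (32.60,61.43) → (46.10,73.84) → (55.28,85.91) → (60.13,97.64) → (60.65,109.03)

[3] `<polygon>` regular polygon, #000000→engrave S269 F3325: (43.27,70.12) → (35.47,69.93) → (31.41,76.59) → (35.15,83.44) → (42.95,83.63) → (47.01,76.97) → (43.27,70.12) (closed)

[4] `<polygon>` rectangle, #000000→engrave S269 F3325: (32.65,220.29) → (53.39,220.29) → (53.39,113.40) → (32.65,113.40) → (32.65,220.29) (closed)

[5] `<path>` cubic bezier, #0000ff→score S569 F1764: (20.21,157.05) → (19.13,150.43) → (30.97,157.94) → (47.39,171.50) → (60.03,183.05) → (60.53,184.49)

G21
G90
G00 X33.72 Y143.32
M3 S569
G01 X55.93 Y143.32 F1764
G01 X55.93 Y70.27 F1764
G01 X33.72 Y70.27 F1764
G01 X33.72 Y143.32 F1764
M5
G00 X14.76 Y48.68
M3 S269
G01 X32.60 Y61.43 F3325
G01 X46.10 Y73.84 F3325
G01 X55.28 Y85.91 F3325
G01 X60.13 Y97.64 F3325
G01 X60.65 Y109.03 F3325
M5
G00 X43.27 Y70.12
M3 S269
G01 X35.47 Y69.93 F3325
G01 X31.41 Y76.59 F3325
G01 X35.15 Y83.44 F3325
G01 X42.95 Y83.63 F3325
G01 X47.01 Y76.97 F3325
G01 X43.27 Y70.12 F3325
M5
G00 X32.65 Y220.29
M3 S269
G01 X53.39 Y220.29 F3325
G01 X53.39 Y113.40 F3325
G01 X32.65 Y113.40 F3325
G01 X32.65 Y220.29 F3325
M5
G00 X20.21 Y157.05
M3 S569
G01 X19.13 Y150.43 F1764
G01 X30.97 Y157.94 F1764
G01 X47.39 Y171.50 F1764
G01 X60.03 Y183.05 F1764
G01 X60.53 Y184.49 F1764
M5
G00 X0.00 Y0.00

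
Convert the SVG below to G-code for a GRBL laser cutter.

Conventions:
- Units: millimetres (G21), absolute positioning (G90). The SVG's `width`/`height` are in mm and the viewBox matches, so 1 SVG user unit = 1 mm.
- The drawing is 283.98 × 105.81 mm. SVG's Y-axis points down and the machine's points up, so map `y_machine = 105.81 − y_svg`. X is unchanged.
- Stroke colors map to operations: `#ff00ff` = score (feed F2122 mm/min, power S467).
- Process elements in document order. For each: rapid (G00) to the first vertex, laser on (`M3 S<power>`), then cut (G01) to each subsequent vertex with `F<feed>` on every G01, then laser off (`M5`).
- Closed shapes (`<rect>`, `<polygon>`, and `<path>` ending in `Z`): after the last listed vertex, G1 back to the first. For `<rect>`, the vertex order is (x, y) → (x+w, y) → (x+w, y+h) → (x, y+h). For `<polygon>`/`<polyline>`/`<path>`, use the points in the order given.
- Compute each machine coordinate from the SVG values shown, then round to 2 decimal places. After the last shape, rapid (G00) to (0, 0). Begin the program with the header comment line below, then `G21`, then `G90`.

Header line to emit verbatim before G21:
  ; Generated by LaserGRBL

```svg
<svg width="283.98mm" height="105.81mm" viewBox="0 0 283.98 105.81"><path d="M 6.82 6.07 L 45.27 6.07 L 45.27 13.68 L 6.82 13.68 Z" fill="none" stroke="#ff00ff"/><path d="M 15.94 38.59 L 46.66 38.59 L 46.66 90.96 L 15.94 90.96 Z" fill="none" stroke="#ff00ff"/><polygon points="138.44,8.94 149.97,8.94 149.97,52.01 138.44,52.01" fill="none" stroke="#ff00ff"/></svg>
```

Since the viewBox matches the mm dimensions, user units are millimetres directly. The only transform is the Y-flip y_m = 105.81 − y_svg.

Shape 1 is a rectangle drawn with `<path>`. Its stroke #ff00ff means score at S467, F2122. After flipping Y the toolpath is (6.82,99.74) → (45.27,99.74) → (45.27,92.13) → (6.82,92.13) → (6.82,99.74), returning to the start.

Shape 2 is a rectangle drawn with `<path>`. Its stroke #ff00ff means score at S467, F2122. After flipping Y the toolpath is (15.94,67.22) → (46.66,67.22) → (46.66,14.85) → (15.94,14.85) → (15.94,67.22), returning to the start.

Shape 3 is a rectangle drawn with `<polygon>`. Its stroke #ff00ff means score at S467, F2122. After flipping Y the toolpath is (138.44,96.87) → (149.97,96.87) → (149.97,53.80) → (138.44,53.80) → (138.44,96.87), returning to the start.

; Generated by LaserGRBL
G21
G90
G00 X6.82 Y99.74
M3 S467
G01 X45.27 Y99.74 F2122
G01 X45.27 Y92.13 F2122
G01 X6.82 Y92.13 F2122
G01 X6.82 Y99.74 F2122
M5
G00 X15.94 Y67.22
M3 S467
G01 X46.66 Y67.22 F2122
G01 X46.66 Y14.85 F2122
G01 X15.94 Y14.85 F2122
G01 X15.94 Y67.22 F2122
M5
G00 X138.44 Y96.87
M3 S467
G01 X149.97 Y96.87 F2122
G01 X149.97 Y53.80 F2122
G01 X138.44 Y53.80 F2122
G01 X138.44 Y96.87 F2122
M5
G00 X0.00 Y0.00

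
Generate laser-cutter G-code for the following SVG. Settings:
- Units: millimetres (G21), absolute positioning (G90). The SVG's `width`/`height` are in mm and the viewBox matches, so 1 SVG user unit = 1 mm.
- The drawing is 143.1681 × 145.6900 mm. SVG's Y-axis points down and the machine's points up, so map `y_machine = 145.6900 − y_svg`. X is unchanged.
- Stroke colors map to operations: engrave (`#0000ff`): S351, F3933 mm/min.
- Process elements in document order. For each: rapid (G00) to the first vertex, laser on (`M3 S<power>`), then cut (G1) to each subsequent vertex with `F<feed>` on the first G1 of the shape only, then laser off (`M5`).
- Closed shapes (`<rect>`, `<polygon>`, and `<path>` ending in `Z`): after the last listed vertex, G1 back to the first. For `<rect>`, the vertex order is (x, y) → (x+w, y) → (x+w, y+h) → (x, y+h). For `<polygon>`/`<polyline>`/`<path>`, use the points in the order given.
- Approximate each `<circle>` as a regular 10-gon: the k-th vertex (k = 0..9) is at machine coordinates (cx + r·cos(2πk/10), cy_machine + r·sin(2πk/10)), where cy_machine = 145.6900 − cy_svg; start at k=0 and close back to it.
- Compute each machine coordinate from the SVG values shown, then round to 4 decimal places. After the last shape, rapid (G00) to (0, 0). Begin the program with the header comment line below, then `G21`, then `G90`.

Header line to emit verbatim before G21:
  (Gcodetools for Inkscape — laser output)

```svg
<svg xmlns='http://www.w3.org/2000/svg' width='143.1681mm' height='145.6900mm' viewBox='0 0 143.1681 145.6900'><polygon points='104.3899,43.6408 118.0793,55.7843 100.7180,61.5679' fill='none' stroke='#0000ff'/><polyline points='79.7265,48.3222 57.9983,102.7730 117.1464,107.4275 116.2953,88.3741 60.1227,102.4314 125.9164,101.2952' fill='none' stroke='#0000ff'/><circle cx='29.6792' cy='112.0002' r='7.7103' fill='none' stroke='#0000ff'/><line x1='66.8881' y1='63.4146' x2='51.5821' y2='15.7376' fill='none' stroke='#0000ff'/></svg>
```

1 u = 1 mm; y_m = 145.6900 − y.

[1] `<polygon>` regular polygon, #0000ff→engrave S351 F3933: (104.3899,102.0492) → (118.0793,89.9057) → (100.7180,84.1221) → (104.3899,102.0492) (closed)

[2] `<polyline>` open polyline, #0000ff→engrave S351 F3933: (79.7265,97.3678) → (57.9983,42.9170) → (117.1464,38.2625) → (116.2953,57.3159) → (60.1227,43.2586) → (125.9164,44.3948)

[3] `<circle>` circle, #0000ff→engrave S351 F3933: (37.3895,33.6898) → (35.9170,38.2218) → (32.0618,41.0227) → (27.2966,41.0227) → (23.4414,38.2218) → (21.9689,33.6898) → (23.4414,29.1578) → (27.2966,26.3569) → (32.0618,26.3569) → (35.9170,29.1578) → (37.3895,33.6898) (closed)

[4] `<line>` line segment, #0000ff→engrave S351 F3933: (66.8881,82.2754) → (51.5821,129.9524)

(Gcodetools for Inkscape — laser output)
G21
G90
G00 X104.3899 Y102.0492
M3 S351
G1 X118.0793 Y89.9057 F3933
G1 X100.7180 Y84.1221
G1 X104.3899 Y102.0492
M5
G00 X79.7265 Y97.3678
M3 S351
G1 X57.9983 Y42.9170 F3933
G1 X117.1464 Y38.2625
G1 X116.2953 Y57.3159
G1 X60.1227 Y43.2586
G1 X125.9164 Y44.3948
M5
G00 X37.3895 Y33.6898
M3 S351
G1 X35.9170 Y38.2218 F3933
G1 X32.0618 Y41.0227
G1 X27.2966 Y41.0227
G1 X23.4414 Y38.2218
G1 X21.9689 Y33.6898
G1 X23.4414 Y29.1578
G1 X27.2966 Y26.3569
G1 X32.0618 Y26.3569
G1 X35.9170 Y29.1578
G1 X37.3895 Y33.6898
M5
G00 X66.8881 Y82.2754
M3 S351
G1 X51.5821 Y129.9524 F3933
M5
G00 X0.0000 Y0.0000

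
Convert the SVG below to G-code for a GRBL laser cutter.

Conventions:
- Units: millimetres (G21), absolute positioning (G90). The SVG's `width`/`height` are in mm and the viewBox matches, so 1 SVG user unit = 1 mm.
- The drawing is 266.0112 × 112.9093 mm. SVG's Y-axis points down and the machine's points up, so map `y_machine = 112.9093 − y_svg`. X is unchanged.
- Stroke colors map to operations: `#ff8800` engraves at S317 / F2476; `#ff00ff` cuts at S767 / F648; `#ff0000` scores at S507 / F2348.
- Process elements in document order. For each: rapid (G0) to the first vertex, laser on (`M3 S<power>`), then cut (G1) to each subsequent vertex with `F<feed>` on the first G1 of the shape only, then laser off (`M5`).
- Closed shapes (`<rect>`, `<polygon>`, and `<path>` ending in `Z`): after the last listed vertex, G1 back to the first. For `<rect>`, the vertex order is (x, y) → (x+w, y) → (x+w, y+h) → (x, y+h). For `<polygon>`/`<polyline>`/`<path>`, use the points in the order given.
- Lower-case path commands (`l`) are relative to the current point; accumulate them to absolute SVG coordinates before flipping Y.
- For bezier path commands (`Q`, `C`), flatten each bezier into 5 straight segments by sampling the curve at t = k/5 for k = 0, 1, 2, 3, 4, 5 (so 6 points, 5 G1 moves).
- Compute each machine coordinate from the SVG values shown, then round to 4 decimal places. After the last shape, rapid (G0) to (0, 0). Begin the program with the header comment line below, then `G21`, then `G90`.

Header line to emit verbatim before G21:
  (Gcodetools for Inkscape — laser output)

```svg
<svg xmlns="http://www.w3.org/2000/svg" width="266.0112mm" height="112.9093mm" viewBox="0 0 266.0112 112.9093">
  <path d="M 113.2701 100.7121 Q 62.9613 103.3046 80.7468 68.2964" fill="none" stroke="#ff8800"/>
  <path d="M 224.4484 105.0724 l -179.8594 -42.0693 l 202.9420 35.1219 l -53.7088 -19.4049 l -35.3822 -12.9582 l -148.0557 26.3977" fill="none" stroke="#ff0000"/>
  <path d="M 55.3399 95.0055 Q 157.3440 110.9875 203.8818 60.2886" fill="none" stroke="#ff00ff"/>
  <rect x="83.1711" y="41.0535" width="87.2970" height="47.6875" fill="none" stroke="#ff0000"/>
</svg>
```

Since the viewBox matches the mm dimensions, user units are millimetres directly. The only transform is the Y-flip y_m = 112.9093 − y_svg.

Shape 1 is a quadratic bezier drawn with `<path>`. Its stroke #ff8800 means engrave at S317, F2476. After flipping Y the toolpath is (113.2701,12.1972) → (95.8704,12.6642) → (83.9181,16.1393) → (77.4135,22.6225) → (76.3564,32.1136) → (80.7468,44.6129).

Shape 2 is a open polyline drawn with `<path>`. Its stroke #ff0000 means score at S507, F2348. After flipping Y the toolpath is (224.4484,7.8369) → (44.5890,49.9062) → (247.5310,14.7843) → (193.8222,34.1892) → (158.4400,47.1474) → (10.3843,20.7497).

Shape 3 is a quadratic bezier drawn with `<path>`. Its stroke #ff00ff means cut at S767, F648. After flipping Y the toolpath is (55.3399,17.9038) → (93.9229,14.1782) → (128.0686,15.7871) → (157.7770,22.7305) → (183.0480,35.0084) → (203.8818,52.6207).

Shape 4 is a rectangle drawn with `<rect>`. Its stroke #ff0000 means score at S507, F2348. After flipping Y the toolpath is (83.1711,71.8558) → (170.4681,71.8558) → (170.4681,24.1683) → (83.1711,24.1683) → (83.1711,71.8558), returning to the start.

(Gcodetools for Inkscape — laser output)
G21
G90
G0 X113.2701 Y12.1972
M3 S317
G1 X95.8704 Y12.6642 F2476
G1 X83.9181 Y16.1393
G1 X77.4135 Y22.6225
G1 X76.3564 Y32.1136
G1 X80.7468 Y44.6129
M5
G0 X224.4484 Y7.8369
M3 S507
G1 X44.5890 Y49.9062 F2348
G1 X247.5310 Y14.7843
G1 X193.8222 Y34.1892
G1 X158.4400 Y47.1474
G1 X10.3843 Y20.7497
M5
G0 X55.3399 Y17.9038
M3 S767
G1 X93.9229 Y14.1782 F648
G1 X128.0686 Y15.7871
G1 X157.7770 Y22.7305
G1 X183.0480 Y35.0084
G1 X203.8818 Y52.6207
M5
G0 X83.1711 Y71.8558
M3 S507
G1 X170.4681 Y71.8558 F2348
G1 X170.4681 Y24.1683
G1 X83.1711 Y24.1683
G1 X83.1711 Y71.8558
M5
G0 X0.0000 Y0.0000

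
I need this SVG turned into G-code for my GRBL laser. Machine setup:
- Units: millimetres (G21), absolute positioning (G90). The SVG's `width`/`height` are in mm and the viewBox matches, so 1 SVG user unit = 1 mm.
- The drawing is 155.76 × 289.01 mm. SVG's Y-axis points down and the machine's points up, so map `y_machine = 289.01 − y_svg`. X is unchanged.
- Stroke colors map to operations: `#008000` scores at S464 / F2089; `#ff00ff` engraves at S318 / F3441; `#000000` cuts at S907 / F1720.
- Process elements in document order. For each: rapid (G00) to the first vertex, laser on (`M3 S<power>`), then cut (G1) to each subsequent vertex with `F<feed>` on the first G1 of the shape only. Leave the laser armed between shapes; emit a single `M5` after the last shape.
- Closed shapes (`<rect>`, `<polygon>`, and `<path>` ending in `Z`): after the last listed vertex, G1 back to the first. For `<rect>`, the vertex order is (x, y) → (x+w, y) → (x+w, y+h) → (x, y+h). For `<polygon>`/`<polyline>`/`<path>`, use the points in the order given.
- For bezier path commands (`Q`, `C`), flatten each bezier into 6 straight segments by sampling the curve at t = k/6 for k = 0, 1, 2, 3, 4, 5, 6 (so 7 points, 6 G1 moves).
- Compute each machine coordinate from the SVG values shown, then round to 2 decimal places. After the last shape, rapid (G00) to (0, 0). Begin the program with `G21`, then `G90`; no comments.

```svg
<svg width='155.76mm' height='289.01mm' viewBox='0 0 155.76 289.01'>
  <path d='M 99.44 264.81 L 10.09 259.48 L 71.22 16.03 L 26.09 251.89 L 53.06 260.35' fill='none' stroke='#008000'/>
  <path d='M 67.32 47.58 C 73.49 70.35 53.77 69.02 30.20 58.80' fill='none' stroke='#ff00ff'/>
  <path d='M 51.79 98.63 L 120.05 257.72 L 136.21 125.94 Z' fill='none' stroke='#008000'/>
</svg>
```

G21
G90
G00 X99.44 Y24.20
M3 S464
G1 X10.09 Y29.53 F2089
G1 X71.22 Y272.98
G1 X26.09 Y37.12
G1 X53.06 Y28.66
G00 X67.32 Y241.43
M3 S318
G1 X68.35 Y231.98 F3441
G1 X65.68 Y226.13
G1 X59.91 Y223.45
G1 X51.67 Y223.52
G1 X41.56 Y225.91
G1 X30.20 Y230.21
G00 X51.79 Y190.38
M3 S464
G1 X120.05 Y31.29 F2089
G1 X136.21 Y163.07
G1 X51.79 Y190.38
M5
G00 X0.00 Y0.00

1 u = 1 mm; y_m = 289.01 − y.

[1] `<path>` open polyline, #008000→score S464 F2089: (99.44,24.20) → (10.09,29.53) → (71.22,272.98) → (26.09,37.12) → (53.06,28.66)

[2] `<path>` cubic bezier, #ff00ff→engrave S318 F3441: (67.32,241.43) → (68.35,231.98) → (65.68,226.13) → (59.91,223.45) → (51.67,223.52) → (41.56,225.91) → (30.20,230.21)

[3] `<path>` closed polygon, #008000→score S464 F2089: (51.79,190.38) → (120.05,31.29) → (136.21,163.07) → (51.79,190.38) (closed)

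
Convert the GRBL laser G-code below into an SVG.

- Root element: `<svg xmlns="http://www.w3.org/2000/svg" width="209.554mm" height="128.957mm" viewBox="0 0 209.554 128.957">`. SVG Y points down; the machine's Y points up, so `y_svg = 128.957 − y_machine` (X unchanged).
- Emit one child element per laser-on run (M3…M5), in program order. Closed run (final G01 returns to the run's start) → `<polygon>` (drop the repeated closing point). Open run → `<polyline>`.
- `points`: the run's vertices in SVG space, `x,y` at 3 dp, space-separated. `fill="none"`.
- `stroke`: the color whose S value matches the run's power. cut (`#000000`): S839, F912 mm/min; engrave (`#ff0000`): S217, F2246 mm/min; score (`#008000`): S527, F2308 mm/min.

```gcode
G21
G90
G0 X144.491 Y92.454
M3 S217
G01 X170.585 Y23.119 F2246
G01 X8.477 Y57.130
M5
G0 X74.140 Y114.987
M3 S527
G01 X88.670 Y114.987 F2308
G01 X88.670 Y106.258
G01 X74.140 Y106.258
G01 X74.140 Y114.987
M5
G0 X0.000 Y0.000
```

<svg xmlns="http://www.w3.org/2000/svg" width="209.554mm" height="128.957mm" viewBox="0 0 209.554 128.957">
  <polyline points="144.491,36.503 170.585,105.838 8.477,71.827" fill="none" stroke="#ff0000"/>
  <polygon points="74.140,13.970 88.670,13.970 88.670,22.699 74.140,22.699" fill="none" stroke="#008000"/>
</svg>

y_svg = 128.957 − y_m.

[1] S217→`#ff0000` (engrave); open run; points: 144.491,36.503 170.585,105.838 8.477,71.827

[2] S527→`#008000` (score); closed run; points: 74.140,13.970 88.670,13.970 88.670,22.699 74.140,22.699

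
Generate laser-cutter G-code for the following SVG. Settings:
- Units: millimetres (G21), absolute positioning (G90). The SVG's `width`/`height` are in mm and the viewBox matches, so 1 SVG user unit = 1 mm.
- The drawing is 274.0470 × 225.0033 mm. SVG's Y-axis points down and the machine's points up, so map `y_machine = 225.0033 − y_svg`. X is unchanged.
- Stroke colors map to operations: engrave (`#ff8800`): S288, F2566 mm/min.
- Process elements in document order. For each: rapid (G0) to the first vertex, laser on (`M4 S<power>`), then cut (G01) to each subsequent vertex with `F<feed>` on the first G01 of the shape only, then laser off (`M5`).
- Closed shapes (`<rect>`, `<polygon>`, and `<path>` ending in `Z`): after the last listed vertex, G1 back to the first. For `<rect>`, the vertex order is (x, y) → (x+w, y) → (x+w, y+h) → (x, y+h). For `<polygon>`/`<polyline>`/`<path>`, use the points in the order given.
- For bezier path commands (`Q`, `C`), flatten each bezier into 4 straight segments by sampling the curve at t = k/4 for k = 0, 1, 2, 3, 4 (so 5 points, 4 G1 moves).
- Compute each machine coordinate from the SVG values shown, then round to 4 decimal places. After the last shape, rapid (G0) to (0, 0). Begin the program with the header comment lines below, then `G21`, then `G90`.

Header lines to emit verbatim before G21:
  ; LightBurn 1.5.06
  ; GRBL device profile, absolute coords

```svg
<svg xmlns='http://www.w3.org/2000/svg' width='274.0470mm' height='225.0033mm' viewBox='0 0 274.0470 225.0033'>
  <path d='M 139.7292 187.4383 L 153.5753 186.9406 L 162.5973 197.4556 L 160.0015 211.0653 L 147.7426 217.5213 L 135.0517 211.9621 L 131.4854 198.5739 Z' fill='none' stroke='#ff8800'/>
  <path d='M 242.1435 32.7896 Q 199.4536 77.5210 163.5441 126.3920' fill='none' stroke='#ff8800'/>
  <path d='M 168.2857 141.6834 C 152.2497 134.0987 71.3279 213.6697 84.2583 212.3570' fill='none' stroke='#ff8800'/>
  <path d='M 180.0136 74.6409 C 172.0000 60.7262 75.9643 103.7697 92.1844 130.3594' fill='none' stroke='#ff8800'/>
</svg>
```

; LightBurn 1.5.06
; GRBL device profile, absolute coords
G21
G90
G0 X139.7292 Y37.5650
M4 S288
G01 X153.5753 Y38.0627 F2566
G01 X162.5973 Y27.5477
G01 X160.0015 Y13.9380
G01 X147.7426 Y7.4820
G01 X135.0517 Y13.0412
G01 X131.4854 Y26.4294
G01 X139.7292 Y37.5650
M5
G0 X242.1435 Y192.2137
M4 S288
G01 X221.2223 Y169.5893 F2566
G01 X201.1487 Y146.4474
G01 X181.9226 Y122.7881
G01 X163.5441 Y98.6113
M5
G0 X168.2857 Y83.3199
M4 S288
G01 X146.5729 Y75.2923 F2566
G01 X115.4096 Y50.3351
G01 X89.6775 Y24.2019
G01 X84.2583 Y12.6463
M5
G0 X180.0136 Y150.3624
M4 S288
G01 X160.6286 Y151.2658 F2566
G01 X127.0114 Y137.6923
G01 X97.9379 Y116.5242
G01 X92.1844 Y94.6439
M5
G0 X0.0000 Y0.0000

viewBox `0 0 274.0470 225.0033` with mm width/height → 1 unit = 1 mm. Flip: y_m = 225.0033 − y_svg.

**Shape 1** — `<path>` regular polygon, stroke `#ff8800` → engrave (S288, F2566). Machine vertices: (139.7292,37.5650) → (153.5753,38.0627) → (162.5973,27.5477) → (160.0015,13.9380) → (147.7426,7.4820) → (135.0517,13.0412) → (131.4854,26.4294) → (139.7292,37.5650). Closed: final G1 returns to the first vertex.

**Shape 2** — `<path>` quadratic bezier, stroke `#ff8800` → engrave (S288, F2566). Control points (SVG): P0=(242.1435,32.7896), P1=(199.4536,77.5210), P2=(163.5441,126.3920); sampled at t=k/4. Machine vertices: (242.1435,192.2137) → (221.2223,169.5893) → (201.1487,146.4474) → (181.9226,122.7881) → (163.5441,98.6113). Open path.

**Shape 3** — `<path>` cubic bezier, stroke `#ff8800` → engrave (S288, F2566). Control points (SVG): P0=(168.2857,141.6834), P1=(152.2497,134.0987), P2=(71.3279,213.6697), P3=(84.2583,212.3570); sampled at t=k/4. Machine vertices: (168.2857,83.3199) → (146.5729,75.2923) → (115.4096,50.3351) → (89.6775,24.2019) → (84.2583,12.6463). Open path.

**Shape 4** — `<path>` cubic bezier, stroke `#ff8800` → engrave (S288, F2566). Control points (SVG): P0=(180.0136,74.6409), P1=(172.0000,60.7262), P2=(75.9643,103.7697), P3=(92.1844,130.3594); sampled at t=k/4. Machine vertices: (180.0136,150.3624) → (160.6286,151.2658) → (127.0114,137.6923) → (97.9379,116.5242) → (92.1844,94.6439). Open path.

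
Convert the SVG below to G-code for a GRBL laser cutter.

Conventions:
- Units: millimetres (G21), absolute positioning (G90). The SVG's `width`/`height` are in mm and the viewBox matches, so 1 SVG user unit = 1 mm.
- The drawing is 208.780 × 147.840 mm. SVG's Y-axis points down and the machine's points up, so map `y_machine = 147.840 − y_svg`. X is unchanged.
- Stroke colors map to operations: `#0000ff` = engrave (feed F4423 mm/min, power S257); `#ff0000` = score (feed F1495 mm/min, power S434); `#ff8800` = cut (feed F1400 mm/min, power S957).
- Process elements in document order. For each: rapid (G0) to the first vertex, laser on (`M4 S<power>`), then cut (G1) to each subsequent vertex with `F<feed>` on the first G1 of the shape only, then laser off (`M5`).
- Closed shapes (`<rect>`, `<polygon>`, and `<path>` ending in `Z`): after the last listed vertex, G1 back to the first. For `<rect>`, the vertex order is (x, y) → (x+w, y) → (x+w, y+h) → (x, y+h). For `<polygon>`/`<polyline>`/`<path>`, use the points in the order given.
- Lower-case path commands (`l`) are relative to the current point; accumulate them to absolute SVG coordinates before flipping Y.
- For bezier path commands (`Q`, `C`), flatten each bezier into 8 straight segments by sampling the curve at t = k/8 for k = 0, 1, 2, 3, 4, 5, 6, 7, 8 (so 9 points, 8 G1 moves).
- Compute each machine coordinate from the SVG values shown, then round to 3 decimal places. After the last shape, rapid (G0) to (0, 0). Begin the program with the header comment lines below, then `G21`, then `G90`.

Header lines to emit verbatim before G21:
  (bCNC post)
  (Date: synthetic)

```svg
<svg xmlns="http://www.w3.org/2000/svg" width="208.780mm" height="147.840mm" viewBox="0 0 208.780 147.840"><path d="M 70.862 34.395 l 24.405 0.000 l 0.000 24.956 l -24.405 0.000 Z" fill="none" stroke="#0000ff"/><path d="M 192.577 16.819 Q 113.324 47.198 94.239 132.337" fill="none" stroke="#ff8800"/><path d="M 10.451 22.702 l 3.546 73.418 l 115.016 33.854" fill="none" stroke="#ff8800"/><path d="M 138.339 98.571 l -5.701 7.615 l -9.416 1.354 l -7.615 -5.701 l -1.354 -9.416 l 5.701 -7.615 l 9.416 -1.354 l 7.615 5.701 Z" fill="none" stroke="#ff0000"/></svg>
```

viewBox `0 0 208.780 147.840` with mm width/height → 1 unit = 1 mm. Flip: y_m = 147.840 − y_svg.

**Shape 1** — `<path>` rectangle, stroke `#0000ff` → engrave (S257, F4423). Machine vertices: (70.862,113.445) → (95.267,113.445) → (95.267,88.489) → (70.862,88.489) → (70.862,113.445). Closed: final G1 returns to the first vertex.

**Shape 2** — `<path>` quadratic bezier, stroke `#ff8800` → cut (S957, F1400). Control points (SVG): P0=(192.577,16.819), P1=(113.324,47.198), P2=(94.239,132.337); sampled at t=k/8. Machine vertices: (192.577,131.021) → (173.704,122.571) → (156.711,112.409) → (141.598,100.536) → (128.366,86.952) → (117.014,71.657) → (107.542,54.650) → (99.950,35.932) → (94.239,15.503). Open path.

**Shape 3** — `<path>` open polyline, stroke `#ff8800` → cut (S957, F1400). Machine vertices: (10.451,125.138) → (13.997,51.720) → (129.013,17.866). Open path.

**Shape 4** — `<path>` regular polygon, stroke `#ff0000` → score (S434, F1495). Machine vertices: (138.339,49.269) → (132.638,41.654) → (123.222,40.300) → (115.607,46.001) → (114.253,55.417) → (119.954,63.032) → (129.370,64.386) → (136.985,58.685) → (138.339,49.269). Closed: final G1 returns to the first vertex.

(bCNC post)
(Date: synthetic)
G21
G90
G0 X70.862 Y113.445
M4 S257
G1 X95.267 Y113.445 F4423
G1 X95.267 Y88.489
G1 X70.862 Y88.489
G1 X70.862 Y113.445
M5
G0 X192.577 Y131.021
M4 S957
G1 X173.704 Y122.571 F1400
G1 X156.711 Y112.409
G1 X141.598 Y100.536
G1 X128.366 Y86.952
G1 X117.014 Y71.657
G1 X107.542 Y54.650
G1 X99.950 Y35.932
G1 X94.239 Y15.503
M5
G0 X10.451 Y125.138
M4 S957
G1 X13.997 Y51.720 F1400
G1 X129.013 Y17.866
M5
G0 X138.339 Y49.269
M4 S434
G1 X132.638 Y41.654 F1495
G1 X123.222 Y40.300
G1 X115.607 Y46.001
G1 X114.253 Y55.417
G1 X119.954 Y63.032
G1 X129.370 Y64.386
G1 X136.985 Y58.685
G1 X138.339 Y49.269
M5
G0 X0.000 Y0.000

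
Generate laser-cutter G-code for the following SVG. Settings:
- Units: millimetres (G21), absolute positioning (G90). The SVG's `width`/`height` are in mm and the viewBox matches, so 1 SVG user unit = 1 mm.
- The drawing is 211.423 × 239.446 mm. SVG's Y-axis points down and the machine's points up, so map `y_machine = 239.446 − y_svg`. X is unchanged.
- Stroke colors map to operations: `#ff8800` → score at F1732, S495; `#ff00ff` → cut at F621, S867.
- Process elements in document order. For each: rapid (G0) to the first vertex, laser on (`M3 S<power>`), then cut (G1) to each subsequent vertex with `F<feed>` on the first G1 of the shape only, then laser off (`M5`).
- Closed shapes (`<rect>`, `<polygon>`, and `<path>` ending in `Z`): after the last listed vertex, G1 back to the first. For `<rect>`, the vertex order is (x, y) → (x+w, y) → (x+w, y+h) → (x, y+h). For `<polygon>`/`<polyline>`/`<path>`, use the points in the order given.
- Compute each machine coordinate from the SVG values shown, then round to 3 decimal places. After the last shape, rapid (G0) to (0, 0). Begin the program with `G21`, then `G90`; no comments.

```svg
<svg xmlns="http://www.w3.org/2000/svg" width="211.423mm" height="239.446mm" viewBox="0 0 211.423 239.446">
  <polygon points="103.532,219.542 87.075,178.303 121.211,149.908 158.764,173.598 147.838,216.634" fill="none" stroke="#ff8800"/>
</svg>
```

G21
G90
G0 X103.532 Y19.904
M3 S495
G1 X87.075 Y61.143 F1732
G1 X121.211 Y89.538
G1 X158.764 Y65.848
G1 X147.838 Y22.812
G1 X103.532 Y19.904
M5
G0 X0.000 Y0.000

1 u = 1 mm; y_m = 239.446 − y.

[1] `<polygon>` regular polygon, #ff8800→score S495 F1732: (103.532,19.904) → (87.075,61.143) → (121.211,89.538) → (158.764,65.848) → (147.838,22.812) → (103.532,19.904) (closed)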